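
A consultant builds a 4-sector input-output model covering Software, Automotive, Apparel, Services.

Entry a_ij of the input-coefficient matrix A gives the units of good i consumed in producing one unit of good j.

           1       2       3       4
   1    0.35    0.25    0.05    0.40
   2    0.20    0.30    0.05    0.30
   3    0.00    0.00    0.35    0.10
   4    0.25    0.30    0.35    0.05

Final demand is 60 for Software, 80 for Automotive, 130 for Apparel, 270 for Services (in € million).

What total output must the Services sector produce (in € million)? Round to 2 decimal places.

I − A =
  [   0.65    -0.25    -0.05    -0.40]
  [  -0.20     0.70    -0.05    -0.30]
  [   0.00     0.00     0.65    -0.10]
  [  -0.25    -0.30    -0.35     0.95]
Compute the cofactors C_ij = (−1)^(i+j)·(3×3 minor ij) of I−A; the adjugate is their transpose:
adj(I−A) = Cᵀ =
  [ 0.347750   0.225125   0.170875   0.235500]
  [ 0.166500   0.312375   0.135375   0.183000]
  [ 0.023500   0.025750   0.213500   0.040500]
  [ 0.152750   0.167375   0.166375   0.263250]
det(I−A) = Σ_j (I−A)_1j·C_1j = (0.65)(0.347750) + (-0.25)(0.166500) + (-0.05)(0.023500) + (-0.40)(0.152750) = 0.1221375
(I − A)⁻¹ = adj(I−A) / det(I−A) ≈
  [   2.8472     1.8432     1.3990     1.9282]
  [   1.3632     2.5576     1.1084     1.4983]
  [   0.1924     0.2108     1.7480     0.3316]
  [   1.2506     1.3704     1.3622     2.1554]
x = (I − A)⁻¹ d = adj(I−A)·d / det(I−A), with det(I−A) = 0.1221375:
  x_1 = (0.347750·60 + 0.225125·80 + 0.170875·130 + 0.235500·270) / 0.1221375 = 124.67375 / 0.1221375 ≈ 1020.77
  x_2 = (0.166500·60 + 0.312375·80 + 0.135375·130 + 0.183000·270) / 0.1221375 = 101.98875 / 0.1221375 ≈ 835.03
  x_3 = (0.023500·60 + 0.025750·80 + 0.213500·130 + 0.040500·270) / 0.1221375 = 42.16 / 0.1221375 ≈ 345.18
  x_4 = (0.152750·60 + 0.167375·80 + 0.166375·130 + 0.263250·270) / 0.1221375 = 115.26125 / 0.1221375 ≈ 943.70

x_4 = 943.70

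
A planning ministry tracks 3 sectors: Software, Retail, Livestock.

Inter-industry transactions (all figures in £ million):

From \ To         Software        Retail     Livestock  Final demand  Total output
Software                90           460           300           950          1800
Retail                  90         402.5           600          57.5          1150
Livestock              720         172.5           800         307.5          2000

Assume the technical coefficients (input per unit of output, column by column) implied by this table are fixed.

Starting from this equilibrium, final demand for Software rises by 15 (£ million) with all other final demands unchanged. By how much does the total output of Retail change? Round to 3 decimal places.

Δx_2 = 9.885

Technical coefficients a_ij = z_ij / X_j:
  a_11 = 90/1800 = 0.05, a_21 = 90/1800 = 0.05, a_31 = 720/1800 = 0.40
  a_12 = 460/1150 = 0.40, a_22 = 402.5/1150 = 0.35, a_32 = 172.5/1150 = 0.15
  a_13 = 300/2000 = 0.15, a_23 = 600/2000 = 0.30, a_33 = 800/2000 = 0.40
I − A =
  [   0.95    -0.40    -0.15]
  [  -0.05     0.65    -0.30]
  [  -0.40    -0.15     0.60]
Cofactors of I−A, C_ij = (−1)^(i+j)·(minor ij) (rows/columns in the sector order above):
  C_11 = (0.65)(0.60) − (-0.30)(-0.15) = 0.3450
  C_12 = −[(-0.05)(0.60) − (-0.30)(-0.40)] = 0.1500
  C_13 = (-0.05)(-0.15) − (0.65)(-0.40) = 0.2675
  C_21 = −[(-0.40)(0.60) − (-0.15)(-0.15)] = 0.2625
  C_22 = (0.95)(0.60) − (-0.15)(-0.40) = 0.5100
  C_23 = −[(0.95)(-0.15) − (-0.40)(-0.40)] = 0.3025
  C_31 = (-0.40)(-0.30) − (-0.15)(0.65) = 0.2175
  C_32 = −[(0.95)(-0.30) − (-0.15)(-0.05)] = 0.2925
  C_33 = (0.95)(0.65) − (-0.40)(-0.05) = 0.5975
det(I−A) = Σ_j (I−A)_1j·C_1j = (0.95)(0.3450) + (-0.40)(0.1500) + (-0.15)(0.2675) = 0.227625
adj(I−A) = Cᵀ =
  [ 0.3450   0.2625   0.2175]
  [ 0.1500   0.5100   0.2925]
  [ 0.2675   0.3025   0.5975]
(I − A)⁻¹ = adj(I−A) / det(I−A) ≈
  [   1.5157     1.1532     0.9555]
  [   0.6590     2.2405     1.2850]
  [   1.1752     1.3289     2.6249]
Δx = (I − A)⁻¹ Δd with Δd having +15 in the Software component and 0 elsewhere.
So Δx_2 = L_21 · (+15), where L_21 = adj(I−A)_21 / det(I−A) = 0.1500 / 0.227625.
Δx_2 = 0.1500 × (+15) / 0.227625 = 2.25 / 0.227625 ≈ 9.885.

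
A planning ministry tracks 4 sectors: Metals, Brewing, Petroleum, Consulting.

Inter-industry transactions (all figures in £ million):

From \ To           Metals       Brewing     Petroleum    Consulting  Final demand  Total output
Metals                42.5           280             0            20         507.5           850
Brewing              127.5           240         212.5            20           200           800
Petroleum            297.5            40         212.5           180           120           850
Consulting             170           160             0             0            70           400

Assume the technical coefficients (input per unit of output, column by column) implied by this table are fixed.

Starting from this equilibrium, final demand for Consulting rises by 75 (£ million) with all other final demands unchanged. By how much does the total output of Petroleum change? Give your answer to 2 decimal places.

Technical coefficients a_ij = z_ij / X_j:
  a_MM = 42.5/850 = 0.05, a_BM = 127.5/850 = 0.15, a_PM = 297.5/850 = 0.35, a_CM = 170/850 = 0.20
  a_MB = 280/800 = 0.35, a_BB = 240/800 = 0.30, a_PB = 40/800 = 0.05, a_CB = 160/800 = 0.20
  a_MP = 0/850 = 0.00, a_BP = 212.5/850 = 0.25, a_PP = 212.5/850 = 0.25, a_CP = 0/850 = 0.00
  a_MC = 20/400 = 0.05, a_BC = 20/400 = 0.05, a_PC = 180/400 = 0.45, a_CC = 0/400 = 0.00
I − A =
  [   0.95    -0.35     0.00    -0.05]
  [  -0.15     0.70    -0.25    -0.05]
  [  -0.35    -0.05     0.75    -0.45]
  [  -0.20    -0.20     0.00     1.00]
Compute the cofactors C_ij = (−1)^(i+j)·(3×3 minor ij) of I−A; the adjugate is their transpose:
adj(I−A) = Cᵀ =
  [ 0.482500   0.270000   0.090000   0.078125]
  [ 0.230000   0.705000   0.235000   0.152500]
  [ 0.326000   0.290000   0.591000   0.296750]
  [ 0.142500   0.195000   0.065000   0.416875]
det(I−A) = Σ_j (I−A)_1j·C_1j = (0.95)(0.482500) + (-0.35)(0.230000) + (0.00)(0.326000) + (-0.05)(0.142500) = 0.37075
(I − A)⁻¹ = adj(I−A) / det(I−A) ≈
  [   1.3014     0.7283     0.2428     0.2107]
  [   0.6204     1.9016     0.6339     0.4113]
  [   0.8793     0.7822     1.5941     0.8004]
  [   0.3844     0.5260     0.1753     1.1244]
Δx = (I − A)⁻¹ Δd with Δd having +75 in the Consulting component and 0 elsewhere.
So Δx_P = L_PC · (+75), where L_PC = adj(I−A)_PC / det(I−A) = 0.296750 / 0.37075.
Δx_P = 0.296750 × (+75) / 0.37075 = 22.25625 / 0.37075 ≈ 60.03.

Δx_P = 60.03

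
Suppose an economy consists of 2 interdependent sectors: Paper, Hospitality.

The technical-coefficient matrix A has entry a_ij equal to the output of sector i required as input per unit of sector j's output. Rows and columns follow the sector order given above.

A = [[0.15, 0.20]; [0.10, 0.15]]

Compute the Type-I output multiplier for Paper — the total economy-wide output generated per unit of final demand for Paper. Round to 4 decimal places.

m_1 = 1.3523

I − A =
  [   0.85    -0.20]
  [  -0.10     0.85]
det(I−A) = (0.85)(0.85) − (-0.20)(-0.10) = 0.7025
adj(I−A) = [[0.85, 0.20], [0.10, 0.85]]
(I − A)⁻¹ = adj(I−A) / det(I−A) ≈
  [   1.20996     0.28470]
  [   0.14235     1.20996]
The output multiplier for sector j is the column-j sum of the Leontief inverse (I − A)⁻¹ = adj(I−A) / det(I−A).
Column 1 of adj(I−A): (0.85, 0.10); det(I−A) = 0.7025.
m_1 = (0.85 + 0.10) / 0.7025 = 0.95 / 0.7025 ≈ 1.3523.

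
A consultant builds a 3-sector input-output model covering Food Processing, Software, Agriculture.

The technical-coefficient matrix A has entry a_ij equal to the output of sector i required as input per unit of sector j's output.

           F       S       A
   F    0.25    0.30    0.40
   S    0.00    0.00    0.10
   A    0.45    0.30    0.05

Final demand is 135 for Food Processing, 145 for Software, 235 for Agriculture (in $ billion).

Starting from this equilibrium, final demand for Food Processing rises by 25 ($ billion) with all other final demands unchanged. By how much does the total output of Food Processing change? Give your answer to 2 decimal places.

Δx_F = 46.32

I − A =
  [   0.75    -0.30    -0.40]
  [   0.00     1.00    -0.10]
  [  -0.45    -0.30     0.95]
Cofactors of I−A, C_ij = (−1)^(i+j)·(minor ij) (rows/columns in the sector order above):
  C_11 = (1.00)(0.95) − (-0.10)(-0.30) = 0.9200
  C_12 = −[(0.00)(0.95) − (-0.10)(-0.45)] = 0.0450
  C_13 = (0.00)(-0.30) − (1.00)(-0.45) = 0.4500
  C_21 = −[(-0.30)(0.95) − (-0.40)(-0.30)] = 0.4050
  C_22 = (0.75)(0.95) − (-0.40)(-0.45) = 0.5325
  C_23 = −[(0.75)(-0.30) − (-0.30)(-0.45)] = 0.3600
  C_31 = (-0.30)(-0.10) − (-0.40)(1.00) = 0.4300
  C_32 = −[(0.75)(-0.10) − (-0.40)(0.00)] = 0.0750
  C_33 = (0.75)(1.00) − (-0.30)(0.00) = 0.7500
det(I−A) = Σ_j (I−A)_1j·C_1j = (0.75)(0.9200) + (-0.30)(0.0450) + (-0.40)(0.4500) = 0.4965
adj(I−A) = Cᵀ =
  [ 0.9200   0.4050   0.4300]
  [ 0.0450   0.5325   0.0750]
  [ 0.4500   0.3600   0.7500]
(I − A)⁻¹ = adj(I−A) / det(I−A) ≈
  [   1.8530     0.8157     0.8661]
  [   0.0906     1.0725     0.1511]
  [   0.9063     0.7251     1.5106]
Δx = (I − A)⁻¹ Δd with Δd having +25 in the Food Processing component and 0 elsewhere.
So Δx_F = L_FF · (+25), where L_FF = adj(I−A)_FF / det(I−A) = 0.9200 / 0.4965.
Δx_F = 0.9200 × (+25) / 0.4965 = 23.00 / 0.4965 ≈ 46.32.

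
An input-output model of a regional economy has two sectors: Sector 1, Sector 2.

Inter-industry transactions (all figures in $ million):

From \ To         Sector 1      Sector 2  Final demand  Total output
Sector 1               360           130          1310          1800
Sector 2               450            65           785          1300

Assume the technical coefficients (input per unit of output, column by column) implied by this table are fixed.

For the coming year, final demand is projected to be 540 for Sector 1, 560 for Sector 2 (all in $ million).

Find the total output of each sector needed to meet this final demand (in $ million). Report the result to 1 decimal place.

x_1 = 774.1, x_2 = 793.2

Technical coefficients a_ij = z_ij / X_j:
  a_11 = 360/1800 = 0.20, a_21 = 450/1800 = 0.25
  a_12 = 130/1300 = 0.10, a_22 = 65/1300 = 0.05
I − A =
  [   0.80    -0.10]
  [  -0.25     0.95]
det(I−A) = (0.80)(0.95) − (-0.10)(-0.25) = 0.7350
adj(I−A) = [[0.95, 0.10], [0.25, 0.80]]
(I − A)⁻¹ = adj(I−A) / det(I−A) ≈
  [   1.2925     0.1361]
  [   0.3401     1.0884]
x = (I − A)⁻¹ d = adj(I−A)·d / det(I−A), with det(I−A) = 0.7350:
  x_1 = (0.95·540 + 0.10·560) / 0.7350 = 569.00 / 0.7350 ≈ 774.1
  x_2 = (0.25·540 + 0.80·560) / 0.7350 = 583.00 / 0.7350 ≈ 793.2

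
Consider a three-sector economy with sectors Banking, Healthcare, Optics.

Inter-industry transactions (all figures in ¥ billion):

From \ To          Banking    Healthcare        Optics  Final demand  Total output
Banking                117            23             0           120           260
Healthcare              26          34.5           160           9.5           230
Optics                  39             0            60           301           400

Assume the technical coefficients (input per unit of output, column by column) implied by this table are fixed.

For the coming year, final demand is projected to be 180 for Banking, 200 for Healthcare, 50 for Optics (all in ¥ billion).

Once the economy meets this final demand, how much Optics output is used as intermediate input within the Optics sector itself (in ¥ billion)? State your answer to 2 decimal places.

z_OO = 19.13

Technical coefficients a_ij = z_ij / X_j:
  a_BB = 117/260 = 0.45, a_HB = 26/260 = 0.10, a_OB = 39/260 = 0.15
  a_BH = 23/230 = 0.10, a_HH = 34.5/230 = 0.15, a_OH = 0/230 = 0.00
  a_BO = 0/400 = 0.00, a_HO = 160/400 = 0.40, a_OO = 60/400 = 0.15
I − A =
  [   0.55    -0.10     0.00]
  [  -0.10     0.85    -0.40]
  [  -0.15     0.00     0.85]
Cofactors of I−A, C_ij = (−1)^(i+j)·(minor ij) (rows/columns in the sector order above):
  C_11 = (0.85)(0.85) − (-0.40)(0.00) = 0.7225
  C_12 = −[(-0.10)(0.85) − (-0.40)(-0.15)] = 0.1450
  C_13 = (-0.10)(0.00) − (0.85)(-0.15) = 0.1275
  C_21 = −[(-0.10)(0.85) − (0.00)(0.00)] = 0.0850
  C_22 = (0.55)(0.85) − (0.00)(-0.15) = 0.4675
  C_23 = −[(0.55)(0.00) − (-0.10)(-0.15)] = 0.0150
  C_31 = (-0.10)(-0.40) − (0.00)(0.85) = 0.0400
  C_32 = −[(0.55)(-0.40) − (0.00)(-0.10)] = 0.2200
  C_33 = (0.55)(0.85) − (-0.10)(-0.10) = 0.4575
det(I−A) = Σ_j (I−A)_1j·C_1j = (0.55)(0.7225) + (-0.10)(0.1450) + (0.00)(0.1275) = 0.382875
adj(I−A) = Cᵀ =
  [ 0.7225   0.0850   0.0400]
  [ 0.1450   0.4675   0.2200]
  [ 0.1275   0.0150   0.4575]
(I − A)⁻¹ = adj(I−A) / det(I−A) ≈
  [   1.8870     0.2220     0.1045]
  [   0.3787     1.2210     0.5746]
  [   0.3330     0.0392     1.1949]
First solve x = (I − A)⁻¹ d = adj(I−A)·d / det(I−A); in particular x_O = (0.1275·180 + 0.0150·200 + 0.4575·50) / 0.382875 = 48.825 / 0.382875 ≈ 127.5220.
Intermediate flow from O to O: z_OO = a_OO · x_O = 0.15 × 48.825 / 0.382875 = 7.32375 / 0.382875 ≈ 19.13.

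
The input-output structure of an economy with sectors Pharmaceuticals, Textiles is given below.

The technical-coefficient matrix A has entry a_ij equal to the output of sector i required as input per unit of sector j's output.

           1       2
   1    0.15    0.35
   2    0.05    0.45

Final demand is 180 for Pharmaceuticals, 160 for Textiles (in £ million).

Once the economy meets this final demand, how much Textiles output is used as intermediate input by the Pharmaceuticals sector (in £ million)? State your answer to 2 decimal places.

z_21 = 17.22

I − A =
  [   0.85    -0.35]
  [  -0.05     0.55]
det(I−A) = (0.85)(0.55) − (-0.35)(-0.05) = 0.4500
adj(I−A) = [[0.55, 0.35], [0.05, 0.85]]
(I − A)⁻¹ = adj(I−A) / det(I−A) ≈
  [   1.2222     0.7778]
  [   0.1111     1.8889]
First solve x = (I − A)⁻¹ d = adj(I−A)·d / det(I−A); in particular x_1 = (0.55·180 + 0.35·160) / 0.4500 = 155.00 / 0.4500 ≈ 344.4444.
Intermediate flow from 2 to 1: z_21 = a_21 · x_1 = 0.05 × 155.00 / 0.4500 = 7.75 / 0.4500 ≈ 17.22.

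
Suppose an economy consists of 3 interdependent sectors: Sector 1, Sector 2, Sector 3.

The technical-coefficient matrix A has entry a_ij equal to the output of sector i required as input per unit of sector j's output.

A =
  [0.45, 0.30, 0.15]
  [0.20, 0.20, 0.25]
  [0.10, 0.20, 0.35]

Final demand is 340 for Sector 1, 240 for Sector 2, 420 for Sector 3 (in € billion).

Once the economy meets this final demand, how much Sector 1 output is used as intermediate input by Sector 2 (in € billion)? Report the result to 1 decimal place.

I − A =
  [   0.55    -0.30    -0.15]
  [  -0.20     0.80    -0.25]
  [  -0.10    -0.20     0.65]
Cofactors of I−A, C_ij = (−1)^(i+j)·(minor ij) (rows/columns in the sector order above):
  C_11 = (0.80)(0.65) − (-0.25)(-0.20) = 0.4700
  C_12 = −[(-0.20)(0.65) − (-0.25)(-0.10)] = 0.1550
  C_13 = (-0.20)(-0.20) − (0.80)(-0.10) = 0.1200
  C_21 = −[(-0.30)(0.65) − (-0.15)(-0.20)] = 0.2250
  C_22 = (0.55)(0.65) − (-0.15)(-0.10) = 0.3425
  C_23 = −[(0.55)(-0.20) − (-0.30)(-0.10)] = 0.1400
  C_31 = (-0.30)(-0.25) − (-0.15)(0.80) = 0.1950
  C_32 = −[(0.55)(-0.25) − (-0.15)(-0.20)] = 0.1675
  C_33 = (0.55)(0.80) − (-0.30)(-0.20) = 0.3800
det(I−A) = Σ_j (I−A)_1j·C_1j = (0.55)(0.4700) + (-0.30)(0.1550) + (-0.15)(0.1200) = 0.1940
adj(I−A) = Cᵀ =
  [ 0.4700   0.2250   0.1950]
  [ 0.1550   0.3425   0.1675]
  [ 0.1200   0.1400   0.3800]
(I − A)⁻¹ = adj(I−A) / det(I−A) ≈
  [   2.4227     1.1598     1.0052]
  [   0.7990     1.7655     0.8634]
  [   0.6186     0.7216     1.9588]
First solve x = (I − A)⁻¹ d = adj(I−A)·d / det(I−A); in particular x_2 = (0.1550·340 + 0.3425·240 + 0.1675·420) / 0.1940 = 205.25 / 0.1940 ≈ 1057.990.
Intermediate flow from 1 to 2: z_12 = a_12 · x_2 = 0.30 × 205.25 / 0.1940 = 61.575 / 0.1940 ≈ 317.4.

z_12 = 317.4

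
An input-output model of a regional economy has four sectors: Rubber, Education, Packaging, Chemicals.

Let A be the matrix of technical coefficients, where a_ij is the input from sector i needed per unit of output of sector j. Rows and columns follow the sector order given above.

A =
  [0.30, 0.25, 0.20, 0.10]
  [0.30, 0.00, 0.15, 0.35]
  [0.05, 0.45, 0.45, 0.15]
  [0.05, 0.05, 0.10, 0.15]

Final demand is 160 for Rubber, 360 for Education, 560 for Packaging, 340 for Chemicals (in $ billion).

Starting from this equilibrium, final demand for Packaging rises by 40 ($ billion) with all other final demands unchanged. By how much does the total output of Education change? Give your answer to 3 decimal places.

I − A =
  [   0.70    -0.25    -0.20    -0.10]
  [  -0.30     1.00    -0.15    -0.35]
  [  -0.05    -0.45     0.55    -0.15]
  [  -0.05    -0.05    -0.10     0.85]
Compute the cofactors C_ij = (−1)^(i+j)·(3×3 minor ij) of I−A; the adjugate is their transpose:
adj(I−A) = Cᵀ =
  [ 0.368625   0.198375   0.217875   0.163500]
  [ 0.154625   0.303500   0.170500   0.173250]
  [ 0.174000   0.283500   0.508125   0.226875]
  [ 0.051250   0.062875   0.082625   0.257625]
det(I−A) = Σ_j (I−A)_1j·C_1j = (0.70)(0.368625) + (-0.25)(0.154625) + (-0.20)(0.174000) + (-0.10)(0.051250) = 0.17945625
(I − A)⁻¹ = adj(I−A) / det(I−A) ≈
  [   2.0541     1.1054     1.2141     0.9111]
  [   0.8616     1.6912     0.9501     0.9654]
  [   0.9696     1.5798     2.8315     1.2642]
  [   0.2856     0.3504     0.4604     1.4356]
Δx = (I − A)⁻¹ Δd with Δd having +40 in the Packaging component and 0 elsewhere.
So Δx_2 = L_23 · (+40), where L_23 = adj(I−A)_23 / det(I−A) = 0.170500 / 0.17945625.
Δx_2 = 0.170500 × (+40) / 0.17945625 = 6.82 / 0.17945625 ≈ 38.004.

Δx_2 = 38.004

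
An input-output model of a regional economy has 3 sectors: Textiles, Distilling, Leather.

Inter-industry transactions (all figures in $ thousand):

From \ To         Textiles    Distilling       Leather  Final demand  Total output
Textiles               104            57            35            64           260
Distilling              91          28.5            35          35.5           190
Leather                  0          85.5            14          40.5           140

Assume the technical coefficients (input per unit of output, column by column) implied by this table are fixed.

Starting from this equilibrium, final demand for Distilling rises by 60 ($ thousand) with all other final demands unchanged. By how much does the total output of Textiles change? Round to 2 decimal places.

Δx_T = 89.08

Technical coefficients a_ij = z_ij / X_j:
  a_TT = 104/260 = 0.40, a_DT = 91/260 = 0.35, a_LT = 0/260 = 0.00
  a_TD = 57/190 = 0.30, a_DD = 28.5/190 = 0.15, a_LD = 85.5/190 = 0.45
  a_TL = 35/140 = 0.25, a_DL = 35/140 = 0.25, a_LL = 14/140 = 0.10
I − A =
  [   0.60    -0.30    -0.25]
  [  -0.35     0.85    -0.25]
  [   0.00    -0.45     0.90]
Cofactors of I−A, C_ij = (−1)^(i+j)·(minor ij) (rows/columns in the sector order above):
  C_11 = (0.85)(0.90) − (-0.25)(-0.45) = 0.6525
  C_12 = −[(-0.35)(0.90) − (-0.25)(0.00)] = 0.3150
  C_13 = (-0.35)(-0.45) − (0.85)(0.00) = 0.1575
  C_21 = −[(-0.30)(0.90) − (-0.25)(-0.45)] = 0.3825
  C_22 = (0.60)(0.90) − (-0.25)(0.00) = 0.5400
  C_23 = −[(0.60)(-0.45) − (-0.30)(0.00)] = 0.2700
  C_31 = (-0.30)(-0.25) − (-0.25)(0.85) = 0.2875
  C_32 = −[(0.60)(-0.25) − (-0.25)(-0.35)] = 0.2375
  C_33 = (0.60)(0.85) − (-0.30)(-0.35) = 0.4050
det(I−A) = Σ_j (I−A)_1j·C_1j = (0.60)(0.6525) + (-0.30)(0.3150) + (-0.25)(0.1575) = 0.257625
adj(I−A) = Cᵀ =
  [ 0.6525   0.3825   0.2875]
  [ 0.3150   0.5400   0.2375]
  [ 0.1575   0.2700   0.4050]
(I − A)⁻¹ = adj(I−A) / det(I−A) ≈
  [   2.5328     1.4847     1.1160]
  [   1.2227     2.0961     0.9219]
  [   0.6114     1.0480     1.5721]
Δx = (I − A)⁻¹ Δd with Δd having +60 in the Distilling component and 0 elsewhere.
So Δx_T = L_TD · (+60), where L_TD = adj(I−A)_TD / det(I−A) = 0.3825 / 0.257625.
Δx_T = 0.3825 × (+60) / 0.257625 = 22.95 / 0.257625 ≈ 89.08.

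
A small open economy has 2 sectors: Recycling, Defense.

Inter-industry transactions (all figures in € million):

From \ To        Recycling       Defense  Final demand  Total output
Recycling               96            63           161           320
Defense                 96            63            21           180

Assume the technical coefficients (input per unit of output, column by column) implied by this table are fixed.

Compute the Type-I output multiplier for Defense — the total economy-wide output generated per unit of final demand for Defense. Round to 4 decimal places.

Technical coefficients a_ij = z_ij / X_j:
  a_11 = 96/320 = 0.30, a_21 = 96/320 = 0.30
  a_12 = 63/180 = 0.35, a_22 = 63/180 = 0.35
I − A =
  [   0.70    -0.35]
  [  -0.30     0.65]
det(I−A) = (0.70)(0.65) − (-0.35)(-0.30) = 0.3500
adj(I−A) = [[0.65, 0.35], [0.30, 0.70]]
(I − A)⁻¹ = adj(I−A) / det(I−A) ≈
  [   1.85714     1.00000]
  [   0.85714     2.00000]
The output multiplier for sector j is the column-j sum of the Leontief inverse (I − A)⁻¹ = adj(I−A) / det(I−A).
Column 2 of adj(I−A): (0.35, 0.70); det(I−A) = 0.3500.
m_2 = (0.35 + 0.70) / 0.3500 = 1.05 / 0.3500 = 3.0000.

m_2 = 3.0000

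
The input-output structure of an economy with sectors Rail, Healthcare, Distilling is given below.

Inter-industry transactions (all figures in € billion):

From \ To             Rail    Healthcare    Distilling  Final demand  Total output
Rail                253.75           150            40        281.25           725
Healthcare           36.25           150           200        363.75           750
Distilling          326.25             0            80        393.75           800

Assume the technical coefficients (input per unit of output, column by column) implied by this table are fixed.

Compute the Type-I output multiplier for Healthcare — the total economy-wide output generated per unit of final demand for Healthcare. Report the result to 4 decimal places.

m_2 = 1.9892

Technical coefficients a_ij = z_ij / X_j:
  a_11 = 253.75/725 = 0.35, a_21 = 36.25/725 = 0.05, a_31 = 326.25/725 = 0.45
  a_12 = 150/750 = 0.20, a_22 = 150/750 = 0.20, a_32 = 0/750 = 0.00
  a_13 = 40/800 = 0.05, a_23 = 200/800 = 0.25, a_33 = 80/800 = 0.10
I − A =
  [   0.65    -0.20    -0.05]
  [  -0.05     0.80    -0.25]
  [  -0.45     0.00     0.90]
Cofactors of I−A, C_ij = (−1)^(i+j)·(minor ij) (rows/columns in the sector order above):
  C_11 = (0.80)(0.90) − (-0.25)(0.00) = 0.7200
  C_12 = −[(-0.05)(0.90) − (-0.25)(-0.45)] = 0.1575
  C_13 = (-0.05)(0.00) − (0.80)(-0.45) = 0.3600
  C_21 = −[(-0.20)(0.90) − (-0.05)(0.00)] = 0.1800
  C_22 = (0.65)(0.90) − (-0.05)(-0.45) = 0.5625
  C_23 = −[(0.65)(0.00) − (-0.20)(-0.45)] = 0.0900
  C_31 = (-0.20)(-0.25) − (-0.05)(0.80) = 0.0900
  C_32 = −[(0.65)(-0.25) − (-0.05)(-0.05)] = 0.1650
  C_33 = (0.65)(0.80) − (-0.20)(-0.05) = 0.5100
det(I−A) = Σ_j (I−A)_1j·C_1j = (0.65)(0.7200) + (-0.20)(0.1575) + (-0.05)(0.3600) = 0.4185
adj(I−A) = Cᵀ =
  [ 0.7200   0.1800   0.0900]
  [ 0.1575   0.5625   0.1650]
  [ 0.3600   0.0900   0.5100]
(I − A)⁻¹ = adj(I−A) / det(I−A) ≈
  [   1.72043     0.43011     0.21505]
  [   0.37634     1.34409     0.39427]
  [   0.86022     0.21505     1.21864]
The output multiplier for sector j is the column-j sum of the Leontief inverse (I − A)⁻¹ = adj(I−A) / det(I−A).
Column 2 of adj(I−A): (0.1800, 0.5625, 0.0900); det(I−A) = 0.4185.
m_2 = (0.1800 + 0.5625 + 0.0900) / 0.4185 = 0.8325 / 0.4185 ≈ 1.9892.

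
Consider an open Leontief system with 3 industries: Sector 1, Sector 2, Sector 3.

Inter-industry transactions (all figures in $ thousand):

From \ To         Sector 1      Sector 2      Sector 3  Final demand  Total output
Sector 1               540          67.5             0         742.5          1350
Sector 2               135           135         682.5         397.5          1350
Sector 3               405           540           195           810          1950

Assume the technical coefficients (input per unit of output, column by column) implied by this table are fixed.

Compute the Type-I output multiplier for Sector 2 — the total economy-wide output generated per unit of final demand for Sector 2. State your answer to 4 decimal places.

m_2 = 2.1415

Technical coefficients a_ij = z_ij / X_j:
  a_11 = 540/1350 = 0.40, a_21 = 135/1350 = 0.10, a_31 = 405/1350 = 0.30
  a_12 = 67.5/1350 = 0.05, a_22 = 135/1350 = 0.10, a_32 = 540/1350 = 0.40
  a_13 = 0/1950 = 0.00, a_23 = 682.5/1950 = 0.35, a_33 = 195/1950 = 0.10
I − A =
  [   0.60    -0.05     0.00]
  [  -0.10     0.90    -0.35]
  [  -0.30    -0.40     0.90]
Cofactors of I−A, C_ij = (−1)^(i+j)·(minor ij) (rows/columns in the sector order above):
  C_11 = (0.90)(0.90) − (-0.35)(-0.40) = 0.6700
  C_12 = −[(-0.10)(0.90) − (-0.35)(-0.30)] = 0.1950
  C_13 = (-0.10)(-0.40) − (0.90)(-0.30) = 0.3100
  C_21 = −[(-0.05)(0.90) − (0.00)(-0.40)] = 0.0450
  C_22 = (0.60)(0.90) − (0.00)(-0.30) = 0.5400
  C_23 = −[(0.60)(-0.40) − (-0.05)(-0.30)] = 0.2550
  C_31 = (-0.05)(-0.35) − (0.00)(0.90) = 0.0175
  C_32 = −[(0.60)(-0.35) − (0.00)(-0.10)] = 0.2100
  C_33 = (0.60)(0.90) − (-0.05)(-0.10) = 0.5350
det(I−A) = Σ_j (I−A)_1j·C_1j = (0.60)(0.6700) + (-0.05)(0.1950) + (0.00)(0.3100) = 0.39225
adj(I−A) = Cᵀ =
  [ 0.6700   0.0450   0.0175]
  [ 0.1950   0.5400   0.2100]
  [ 0.3100   0.2550   0.5350]
(I − A)⁻¹ = adj(I−A) / det(I−A) ≈
  [   1.70809     0.11472     0.04461]
  [   0.49713     1.37667     0.53537]
  [   0.79031     0.65010     1.36393]
The output multiplier for sector j is the column-j sum of the Leontief inverse (I − A)⁻¹ = adj(I−A) / det(I−A).
Column 2 of adj(I−A): (0.0450, 0.5400, 0.2550); det(I−A) = 0.39225.
m_2 = (0.0450 + 0.5400 + 0.2550) / 0.39225 = 0.84 / 0.39225 ≈ 2.1415.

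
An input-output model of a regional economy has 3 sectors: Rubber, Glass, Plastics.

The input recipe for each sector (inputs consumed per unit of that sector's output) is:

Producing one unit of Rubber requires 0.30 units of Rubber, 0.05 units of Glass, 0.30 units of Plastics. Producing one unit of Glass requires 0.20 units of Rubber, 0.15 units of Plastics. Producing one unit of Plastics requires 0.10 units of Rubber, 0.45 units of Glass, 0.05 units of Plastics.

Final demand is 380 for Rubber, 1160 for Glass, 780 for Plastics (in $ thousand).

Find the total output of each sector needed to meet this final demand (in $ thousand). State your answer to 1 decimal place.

x_R = 1310.4, x_G = 1917.4, x_P = 1537.6

I − A =
  [   0.70    -0.20    -0.10]
  [  -0.05     1.00    -0.45]
  [  -0.30    -0.15     0.95]
Cofactors of I−A, C_ij = (−1)^(i+j)·(minor ij) (rows/columns in the sector order above):
  C_11 = (1.00)(0.95) − (-0.45)(-0.15) = 0.8825
  C_12 = −[(-0.05)(0.95) − (-0.45)(-0.30)] = 0.1825
  C_13 = (-0.05)(-0.15) − (1.00)(-0.30) = 0.3075
  C_21 = −[(-0.20)(0.95) − (-0.10)(-0.15)] = 0.2050
  C_22 = (0.70)(0.95) − (-0.10)(-0.30) = 0.6350
  C_23 = −[(0.70)(-0.15) − (-0.20)(-0.30)] = 0.1650
  C_31 = (-0.20)(-0.45) − (-0.10)(1.00) = 0.1900
  C_32 = −[(0.70)(-0.45) − (-0.10)(-0.05)] = 0.3200
  C_33 = (0.70)(1.00) − (-0.20)(-0.05) = 0.6900
det(I−A) = Σ_j (I−A)_1j·C_1j = (0.70)(0.8825) + (-0.20)(0.1825) + (-0.10)(0.3075) = 0.5505
adj(I−A) = Cᵀ =
  [ 0.8825   0.2050   0.1900]
  [ 0.1825   0.6350   0.3200]
  [ 0.3075   0.1650   0.6900]
(I − A)⁻¹ = adj(I−A) / det(I−A) ≈
  [   1.6031     0.3724     0.3451]
  [   0.3315     1.1535     0.5813]
  [   0.5586     0.2997     1.2534]
x = (I − A)⁻¹ d = adj(I−A)·d / det(I−A), with det(I−A) = 0.5505:
  x_R = (0.8825·380 + 0.2050·1160 + 0.1900·780) / 0.5505 = 721.35 / 0.5505 ≈ 1310.4
  x_G = (0.1825·380 + 0.6350·1160 + 0.3200·780) / 0.5505 = 1055.55 / 0.5505 ≈ 1917.4
  x_P = (0.3075·380 + 0.1650·1160 + 0.6900·780) / 0.5505 = 846.45 / 0.5505 ≈ 1537.6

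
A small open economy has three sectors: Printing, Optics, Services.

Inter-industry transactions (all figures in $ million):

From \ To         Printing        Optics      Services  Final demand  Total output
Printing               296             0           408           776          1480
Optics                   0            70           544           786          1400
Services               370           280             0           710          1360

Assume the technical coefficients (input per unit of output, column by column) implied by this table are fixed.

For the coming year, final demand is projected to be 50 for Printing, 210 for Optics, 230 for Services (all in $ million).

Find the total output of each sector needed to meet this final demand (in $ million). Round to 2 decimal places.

Technical coefficients a_ij = z_ij / X_j:
  a_PP = 296/1480 = 0.20, a_OP = 0/1480 = 0.00, a_SP = 370/1480 = 0.25
  a_PO = 0/1400 = 0.00, a_OO = 70/1400 = 0.05, a_SO = 280/1400 = 0.20
  a_PS = 408/1360 = 0.30, a_OS = 544/1360 = 0.40, a_SS = 0/1360 = 0.00
I − A =
  [   0.80     0.00    -0.30]
  [   0.00     0.95    -0.40]
  [  -0.25    -0.20     1.00]
Cofactors of I−A, C_ij = (−1)^(i+j)·(minor ij) (rows/columns in the sector order above):
  C_11 = (0.95)(1.00) − (-0.40)(-0.20) = 0.8700
  C_12 = −[(0.00)(1.00) − (-0.40)(-0.25)] = 0.1000
  C_13 = (0.00)(-0.20) − (0.95)(-0.25) = 0.2375
  C_21 = −[(0.00)(1.00) − (-0.30)(-0.20)] = 0.0600
  C_22 = (0.80)(1.00) − (-0.30)(-0.25) = 0.7250
  C_23 = −[(0.80)(-0.20) − (0.00)(-0.25)] = 0.1600
  C_31 = (0.00)(-0.40) − (-0.30)(0.95) = 0.2850
  C_32 = −[(0.80)(-0.40) − (-0.30)(0.00)] = 0.3200
  C_33 = (0.80)(0.95) − (0.00)(0.00) = 0.7600
det(I−A) = Σ_j (I−A)_1j·C_1j = (0.80)(0.8700) + (0.00)(0.1000) + (-0.30)(0.2375) = 0.62475
adj(I−A) = Cᵀ =
  [ 0.8700   0.0600   0.2850]
  [ 0.1000   0.7250   0.3200]
  [ 0.2375   0.1600   0.7600]
(I − A)⁻¹ = adj(I−A) / det(I−A) ≈
  [   1.3926     0.0960     0.4562]
  [   0.1601     1.1605     0.5122]
  [   0.3802     0.2561     1.2165]
x = (I − A)⁻¹ d = adj(I−A)·d / det(I−A), with det(I−A) = 0.62475:
  x_P = (0.8700·50 + 0.0600·210 + 0.2850·230) / 0.62475 = 121.65 / 0.62475 ≈ 194.72
  x_O = (0.1000·50 + 0.7250·210 + 0.3200·230) / 0.62475 = 230.85 / 0.62475 ≈ 369.51
  x_S = (0.2375·50 + 0.1600·210 + 0.7600·230) / 0.62475 = 220.275 / 0.62475 ≈ 352.58

x_P = 194.72, x_O = 369.51, x_S = 352.58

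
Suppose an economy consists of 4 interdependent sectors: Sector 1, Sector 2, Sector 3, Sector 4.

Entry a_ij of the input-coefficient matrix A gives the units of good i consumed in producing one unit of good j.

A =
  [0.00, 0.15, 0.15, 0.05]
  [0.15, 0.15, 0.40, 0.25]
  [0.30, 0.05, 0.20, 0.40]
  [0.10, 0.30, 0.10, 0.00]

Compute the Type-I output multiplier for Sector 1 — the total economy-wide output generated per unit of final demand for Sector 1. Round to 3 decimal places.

I − A =
  [   1.00    -0.15    -0.15    -0.05]
  [  -0.15     0.85    -0.40    -0.25]
  [  -0.30    -0.05     0.80    -0.40]
  [  -0.10    -0.30    -0.10     1.00]
Compute the cofactors C_ij = (−1)^(i+j)·(3×3 minor ij) of I−A; the adjugate is their transpose:
adj(I−A) = Cᵀ =
  [ 0.516750   0.151750   0.190250   0.139875]
  [ 0.277500   0.703500   0.450000   0.369750]
  [ 0.293250   0.225250   0.742250   0.367875]
  [ 0.164250   0.248750   0.228250   0.584625]
det(I−A) = Σ_j (I−A)_1j·C_1j = (1.00)(0.516750) + (-0.15)(0.277500) + (-0.15)(0.293250) + (-0.05)(0.164250) = 0.422925
(I − A)⁻¹ = adj(I−A) / det(I−A) ≈
  [   1.2218     0.3588     0.4498     0.3307]
  [   0.6561     1.6634     1.0640     0.8743]
  [   0.6934     0.5326     1.7550     0.8698]
  [   0.3884     0.5882     0.5397     1.3823]
The output multiplier for sector j is the column-j sum of the Leontief inverse (I − A)⁻¹ = adj(I−A) / det(I−A).
Column 1 of adj(I−A): (0.516750, 0.277500, 0.293250, 0.164250); det(I−A) = 0.422925.
m_1 = (0.516750 + 0.277500 + 0.293250 + 0.164250) / 0.422925 = 1.25175 / 0.422925 ≈ 2.960.

m_1 = 2.960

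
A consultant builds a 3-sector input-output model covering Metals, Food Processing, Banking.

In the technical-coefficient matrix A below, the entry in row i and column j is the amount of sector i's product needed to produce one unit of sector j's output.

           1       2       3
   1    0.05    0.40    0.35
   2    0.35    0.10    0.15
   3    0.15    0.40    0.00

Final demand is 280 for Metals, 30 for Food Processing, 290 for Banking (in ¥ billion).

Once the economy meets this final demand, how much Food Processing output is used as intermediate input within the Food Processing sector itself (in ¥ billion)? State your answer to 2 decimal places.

z_22 = 37.64

I − A =
  [   0.95    -0.40    -0.35]
  [  -0.35     0.90    -0.15]
  [  -0.15    -0.40     1.00]
Cofactors of I−A, C_ij = (−1)^(i+j)·(minor ij) (rows/columns in the sector order above):
  C_11 = (0.90)(1.00) − (-0.15)(-0.40) = 0.8400
  C_12 = −[(-0.35)(1.00) − (-0.15)(-0.15)] = 0.3725
  C_13 = (-0.35)(-0.40) − (0.90)(-0.15) = 0.2750
  C_21 = −[(-0.40)(1.00) − (-0.35)(-0.40)] = 0.5400
  C_22 = (0.95)(1.00) − (-0.35)(-0.15) = 0.8975
  C_23 = −[(0.95)(-0.40) − (-0.40)(-0.15)] = 0.4400
  C_31 = (-0.40)(-0.15) − (-0.35)(0.90) = 0.3750
  C_32 = −[(0.95)(-0.15) − (-0.35)(-0.35)] = 0.2650
  C_33 = (0.95)(0.90) − (-0.40)(-0.35) = 0.7150
det(I−A) = Σ_j (I−A)_1j·C_1j = (0.95)(0.8400) + (-0.40)(0.3725) + (-0.35)(0.2750) = 0.55275
adj(I−A) = Cᵀ =
  [ 0.8400   0.5400   0.3750]
  [ 0.3725   0.8975   0.2650]
  [ 0.2750   0.4400   0.7150]
(I − A)⁻¹ = adj(I−A) / det(I−A) ≈
  [   1.5197     0.9769     0.6784]
  [   0.6739     1.6237     0.4794]
  [   0.4975     0.7960     1.2935]
First solve x = (I − A)⁻¹ d = adj(I−A)·d / det(I−A); in particular x_2 = (0.3725·280 + 0.8975·30 + 0.2650·290) / 0.55275 = 208.075 / 0.55275 ≈ 376.4360.
Intermediate flow from 2 to 2: z_22 = a_22 · x_2 = 0.10 × 208.075 / 0.55275 = 20.8075 / 0.55275 ≈ 37.64.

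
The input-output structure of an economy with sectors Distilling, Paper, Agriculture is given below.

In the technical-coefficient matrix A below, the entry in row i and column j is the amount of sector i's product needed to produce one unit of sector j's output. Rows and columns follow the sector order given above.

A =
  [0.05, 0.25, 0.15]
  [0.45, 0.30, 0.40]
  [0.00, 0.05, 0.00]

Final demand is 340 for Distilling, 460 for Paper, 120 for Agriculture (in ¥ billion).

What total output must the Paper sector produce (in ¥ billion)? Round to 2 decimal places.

x_2 = 1214.24

I − A =
  [   0.95    -0.25    -0.15]
  [  -0.45     0.70    -0.40]
  [   0.00    -0.05     1.00]
Cofactors of I−A, C_ij = (−1)^(i+j)·(minor ij) (rows/columns in the sector order above):
  C_11 = (0.70)(1.00) − (-0.40)(-0.05) = 0.6800
  C_12 = −[(-0.45)(1.00) − (-0.40)(0.00)] = 0.4500
  C_13 = (-0.45)(-0.05) − (0.70)(0.00) = 0.0225
  C_21 = −[(-0.25)(1.00) − (-0.15)(-0.05)] = 0.2575
  C_22 = (0.95)(1.00) − (-0.15)(0.00) = 0.9500
  C_23 = −[(0.95)(-0.05) − (-0.25)(0.00)] = 0.0475
  C_31 = (-0.25)(-0.40) − (-0.15)(0.70) = 0.2050
  C_32 = −[(0.95)(-0.40) − (-0.15)(-0.45)] = 0.4475
  C_33 = (0.95)(0.70) − (-0.25)(-0.45) = 0.5525
det(I−A) = Σ_j (I−A)_1j·C_1j = (0.95)(0.6800) + (-0.25)(0.4500) + (-0.15)(0.0225) = 0.530125
adj(I−A) = Cᵀ =
  [ 0.6800   0.2575   0.2050]
  [ 0.4500   0.9500   0.4475]
  [ 0.0225   0.0475   0.5525]
(I − A)⁻¹ = adj(I−A) / det(I−A) ≈
  [   1.2827     0.4857     0.3867]
  [   0.8489     1.7920     0.8441]
  [   0.0424     0.0896     1.0422]
x = (I − A)⁻¹ d = adj(I−A)·d / det(I−A), with det(I−A) = 0.530125:
  x_1 = (0.6800·340 + 0.2575·460 + 0.2050·120) / 0.530125 = 374.25 / 0.530125 ≈ 705.97
  x_2 = (0.4500·340 + 0.9500·460 + 0.4475·120) / 0.530125 = 643.70 / 0.530125 ≈ 1214.24
  x_3 = (0.0225·340 + 0.0475·460 + 0.5525·120) / 0.530125 = 95.80 / 0.530125 ≈ 180.71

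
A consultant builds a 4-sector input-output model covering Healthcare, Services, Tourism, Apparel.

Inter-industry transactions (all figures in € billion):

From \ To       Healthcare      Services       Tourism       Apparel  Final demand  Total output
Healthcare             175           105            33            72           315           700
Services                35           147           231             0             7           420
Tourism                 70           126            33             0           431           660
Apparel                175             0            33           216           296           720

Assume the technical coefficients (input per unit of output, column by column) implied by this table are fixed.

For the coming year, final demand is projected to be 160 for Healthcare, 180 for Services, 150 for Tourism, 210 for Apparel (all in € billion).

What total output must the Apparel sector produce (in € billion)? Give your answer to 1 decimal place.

x_A = 496.0

Technical coefficients a_ij = z_ij / X_j:
  a_HH = 175/700 = 0.25, a_SH = 35/700 = 0.05, a_TH = 70/700 = 0.10, a_AH = 175/700 = 0.25
  a_HS = 105/420 = 0.25, a_SS = 147/420 = 0.35, a_TS = 126/420 = 0.30, a_AS = 0/420 = 0.00
  a_HT = 33/660 = 0.05, a_ST = 231/660 = 0.35, a_TT = 33/660 = 0.05, a_AT = 33/660 = 0.05
  a_HA = 72/720 = 0.10, a_SA = 0/720 = 0.00, a_TA = 0/720 = 0.00, a_AA = 216/720 = 0.30
I − A =
  [   0.75    -0.25    -0.05    -0.10]
  [  -0.05     0.65    -0.35     0.00]
  [  -0.10    -0.30     0.95     0.00]
  [  -0.25     0.00    -0.05     0.70]
Compute the cofactors C_ij = (−1)^(i+j)·(3×3 minor ij) of I−A; the adjugate is their transpose:
adj(I−A) = Cᵀ =
  [ 0.358750   0.178250   0.087250   0.051250]
  [ 0.057750   0.471000   0.177000   0.008250]
  [ 0.056000   0.167500   0.316250   0.008000]
  [ 0.132125   0.075625   0.053750   0.359750]
det(I−A) = Σ_j (I−A)_1j·C_1j = (0.75)(0.358750) + (-0.25)(0.057750) + (-0.05)(0.056000) + (-0.10)(0.132125) = 0.2386125
(I − A)⁻¹ = adj(I−A) / det(I−A) ≈
  [   1.5035     0.7470     0.3657     0.2148]
  [   0.2420     1.9739     0.7418     0.0346]
  [   0.2347     0.7020     1.3254     0.0335]
  [   0.5537     0.3169     0.2253     1.5077]
x = (I − A)⁻¹ d = adj(I−A)·d / det(I−A), with det(I−A) = 0.2386125:
  x_H = (0.358750·160 + 0.178250·180 + 0.087250·150 + 0.051250·210) / 0.2386125 = 113.335 / 0.2386125 ≈ 475.0
  x_S = (0.057750·160 + 0.471000·180 + 0.177000·150 + 0.008250·210) / 0.2386125 = 122.3025 / 0.2386125 ≈ 512.6
  x_T = (0.056000·160 + 0.167500·180 + 0.316250·150 + 0.008000·210) / 0.2386125 = 88.2275 / 0.2386125 ≈ 369.8
  x_A = (0.132125·160 + 0.075625·180 + 0.053750·150 + 0.359750·210) / 0.2386125 = 118.3625 / 0.2386125 ≈ 496.0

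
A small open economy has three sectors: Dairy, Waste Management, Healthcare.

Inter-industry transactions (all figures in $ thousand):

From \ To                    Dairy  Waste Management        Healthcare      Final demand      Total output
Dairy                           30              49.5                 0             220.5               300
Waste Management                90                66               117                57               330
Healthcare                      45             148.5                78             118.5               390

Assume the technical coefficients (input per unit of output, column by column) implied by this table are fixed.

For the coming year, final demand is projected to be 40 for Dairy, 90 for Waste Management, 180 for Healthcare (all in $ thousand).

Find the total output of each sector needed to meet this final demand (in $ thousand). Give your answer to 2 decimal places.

Technical coefficients a_ij = z_ij / X_j:
  a_DD = 30/300 = 0.10, a_WD = 90/300 = 0.30, a_HD = 45/300 = 0.15
  a_DW = 49.5/330 = 0.15, a_WW = 66/330 = 0.20, a_HW = 148.5/330 = 0.45
  a_DH = 0/390 = 0.00, a_WH = 117/390 = 0.30, a_HH = 78/390 = 0.20
I − A =
  [   0.90    -0.15     0.00]
  [  -0.30     0.80    -0.30]
  [  -0.15    -0.45     0.80]
Cofactors of I−A, C_ij = (−1)^(i+j)·(minor ij) (rows/columns in the sector order above):
  C_11 = (0.80)(0.80) − (-0.30)(-0.45) = 0.5050
  C_12 = −[(-0.30)(0.80) − (-0.30)(-0.15)] = 0.2850
  C_13 = (-0.30)(-0.45) − (0.80)(-0.15) = 0.2550
  C_21 = −[(-0.15)(0.80) − (0.00)(-0.45)] = 0.1200
  C_22 = (0.90)(0.80) − (0.00)(-0.15) = 0.7200
  C_23 = −[(0.90)(-0.45) − (-0.15)(-0.15)] = 0.4275
  C_31 = (-0.15)(-0.30) − (0.00)(0.80) = 0.0450
  C_32 = −[(0.90)(-0.30) − (0.00)(-0.30)] = 0.2700
  C_33 = (0.90)(0.80) − (-0.15)(-0.30) = 0.6750
det(I−A) = Σ_j (I−A)_1j·C_1j = (0.90)(0.5050) + (-0.15)(0.2850) + (0.00)(0.2550) = 0.41175
adj(I−A) = Cᵀ =
  [ 0.5050   0.1200   0.0450]
  [ 0.2850   0.7200   0.2700]
  [ 0.2550   0.4275   0.6750]
(I − A)⁻¹ = adj(I−A) / det(I−A) ≈
  [   1.2265     0.2914     0.1093]
  [   0.6922     1.7486     0.6557]
  [   0.6193     1.0383     1.6393]
x = (I − A)⁻¹ d = adj(I−A)·d / det(I−A), with det(I−A) = 0.41175:
  x_D = (0.5050·40 + 0.1200·90 + 0.0450·180) / 0.41175 = 39.10 / 0.41175 ≈ 94.96
  x_W = (0.2850·40 + 0.7200·90 + 0.2700·180) / 0.41175 = 124.80 / 0.41175 ≈ 303.10
  x_H = (0.2550·40 + 0.4275·90 + 0.6750·180) / 0.41175 = 170.175 / 0.41175 ≈ 413.30

x_D = 94.96, x_W = 303.10, x_H = 413.30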